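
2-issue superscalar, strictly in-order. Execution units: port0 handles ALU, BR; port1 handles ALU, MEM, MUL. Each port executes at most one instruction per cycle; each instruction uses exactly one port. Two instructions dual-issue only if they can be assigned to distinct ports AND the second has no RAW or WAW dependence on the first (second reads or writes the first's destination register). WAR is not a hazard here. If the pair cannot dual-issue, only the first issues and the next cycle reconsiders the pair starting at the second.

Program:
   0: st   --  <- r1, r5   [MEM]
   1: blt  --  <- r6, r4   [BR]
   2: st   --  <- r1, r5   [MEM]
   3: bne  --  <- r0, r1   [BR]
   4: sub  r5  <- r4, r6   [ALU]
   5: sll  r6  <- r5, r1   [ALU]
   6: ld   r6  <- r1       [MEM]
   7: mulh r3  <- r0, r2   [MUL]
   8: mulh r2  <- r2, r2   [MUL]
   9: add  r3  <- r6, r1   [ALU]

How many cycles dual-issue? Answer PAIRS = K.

PAIRS = 3

c0: i0+i1 st;blt  2-wide
c1: i2+i3 st;bne  2-wide
c2: i4 sub  RAW r5
c3: i5 sll  WAW r6
c4: i6 ld  no-port MEM/MUL
c5: i7 mulh  no-port MUL/MUL
c6: i8+i9 mulh;add  2-wide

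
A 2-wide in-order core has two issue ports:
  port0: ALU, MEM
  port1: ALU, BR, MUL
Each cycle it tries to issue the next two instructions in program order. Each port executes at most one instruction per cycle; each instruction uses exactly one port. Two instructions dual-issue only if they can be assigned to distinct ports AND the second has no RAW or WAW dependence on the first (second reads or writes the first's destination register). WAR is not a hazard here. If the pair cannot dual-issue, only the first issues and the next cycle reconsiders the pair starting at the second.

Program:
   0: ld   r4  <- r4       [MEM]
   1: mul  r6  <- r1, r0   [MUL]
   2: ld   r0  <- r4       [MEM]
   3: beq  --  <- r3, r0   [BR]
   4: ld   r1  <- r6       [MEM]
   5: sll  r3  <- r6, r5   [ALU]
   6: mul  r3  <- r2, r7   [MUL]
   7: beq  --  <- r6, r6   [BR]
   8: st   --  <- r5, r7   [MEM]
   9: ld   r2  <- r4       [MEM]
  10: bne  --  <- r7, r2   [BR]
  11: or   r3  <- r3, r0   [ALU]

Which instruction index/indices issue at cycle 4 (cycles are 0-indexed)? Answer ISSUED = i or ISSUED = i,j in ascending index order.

ISSUED = 6

#0 head=0: ld.MEM mul.MUL i0,i1 2-wide
#1 head=2: ld.MEM i2 RAW r0
#2 head=3: beq.BR ld.MEM i3,i4 2-wide
#3 head=5: sll.ALU i5 WAW r3
#4 head=6: mul.MUL i6 no-port MUL/BR
#5 head=7: beq.BR st.MEM i7,i8 2-wide
#6 head=9: ld.MEM i9 RAW r2
#7 head=10: bne.BR or.ALU i10,i11 2-wide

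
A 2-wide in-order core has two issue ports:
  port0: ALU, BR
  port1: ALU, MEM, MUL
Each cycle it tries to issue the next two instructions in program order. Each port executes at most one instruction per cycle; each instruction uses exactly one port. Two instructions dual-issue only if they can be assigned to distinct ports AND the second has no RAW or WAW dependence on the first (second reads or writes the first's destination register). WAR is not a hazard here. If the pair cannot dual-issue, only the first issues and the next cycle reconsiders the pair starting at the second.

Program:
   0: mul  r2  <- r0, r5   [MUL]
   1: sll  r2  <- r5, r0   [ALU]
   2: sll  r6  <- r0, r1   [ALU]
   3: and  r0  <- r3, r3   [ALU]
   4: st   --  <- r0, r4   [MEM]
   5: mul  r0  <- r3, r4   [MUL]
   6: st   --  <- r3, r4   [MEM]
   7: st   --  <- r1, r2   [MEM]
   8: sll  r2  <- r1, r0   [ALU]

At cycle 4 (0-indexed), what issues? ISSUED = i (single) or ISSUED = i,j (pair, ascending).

#0 head=0: mul.MUL i0 WAW r2
#1 head=1: sll.ALU+sll.ALU i1/i2 2-wide
#2 head=3: and.ALU i3 RAW r0
#3 head=4: st.MEM i4 no-port MEM/MUL
#4 head=5: mul.MUL i5 no-port MUL/MEM
#5 head=6: st.MEM i6 no-port MEM/MEM
#6 head=7: st.MEM+sll.ALU i7/i8 2-wide

ISSUED = 5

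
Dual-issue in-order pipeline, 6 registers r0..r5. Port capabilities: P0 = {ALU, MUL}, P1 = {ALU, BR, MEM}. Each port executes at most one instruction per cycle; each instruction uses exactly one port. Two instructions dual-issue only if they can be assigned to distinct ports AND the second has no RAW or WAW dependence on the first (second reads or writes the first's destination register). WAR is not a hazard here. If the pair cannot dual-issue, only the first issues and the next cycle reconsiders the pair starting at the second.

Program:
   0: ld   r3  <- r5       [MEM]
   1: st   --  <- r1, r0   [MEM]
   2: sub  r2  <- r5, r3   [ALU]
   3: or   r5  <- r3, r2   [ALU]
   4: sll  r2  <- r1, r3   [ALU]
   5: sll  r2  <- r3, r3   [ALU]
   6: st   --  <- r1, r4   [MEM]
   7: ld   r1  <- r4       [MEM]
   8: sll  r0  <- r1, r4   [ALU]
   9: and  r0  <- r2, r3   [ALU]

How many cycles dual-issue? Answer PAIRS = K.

PAIRS = 3

0. ld.MEM @i0  | no-port MEM/MEM
1. st.MEM+sub.ALU @i1,i2  | pair
2. or.ALU+sll.ALU @i3,i4  | pair
3. sll.ALU+st.MEM @i5,i6  | pair
4. ld.MEM @i7  | RAW r1
5. sll.ALU @i8  | WAW r0
6. and.ALU @i9  | tail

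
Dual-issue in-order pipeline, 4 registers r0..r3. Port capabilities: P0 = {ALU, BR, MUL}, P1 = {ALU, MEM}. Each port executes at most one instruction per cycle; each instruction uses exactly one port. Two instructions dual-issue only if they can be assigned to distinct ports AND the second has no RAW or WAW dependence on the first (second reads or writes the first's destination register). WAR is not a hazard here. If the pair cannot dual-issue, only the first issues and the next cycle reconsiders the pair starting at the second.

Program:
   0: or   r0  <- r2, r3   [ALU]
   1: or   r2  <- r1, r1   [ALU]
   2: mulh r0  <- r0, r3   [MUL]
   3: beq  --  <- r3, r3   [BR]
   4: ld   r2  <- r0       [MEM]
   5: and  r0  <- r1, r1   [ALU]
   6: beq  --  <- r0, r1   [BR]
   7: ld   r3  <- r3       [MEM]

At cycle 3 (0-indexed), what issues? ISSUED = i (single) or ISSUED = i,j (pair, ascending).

c0: i0&i1 or/or  2-wide
c1: i2 mulh  no-port MUL/BR
c2: i3&i4 beq/ld  2-wide
c3: i5 and  RAW r0
c4: i6&i7 beq/ld  2-wide

ISSUED = 5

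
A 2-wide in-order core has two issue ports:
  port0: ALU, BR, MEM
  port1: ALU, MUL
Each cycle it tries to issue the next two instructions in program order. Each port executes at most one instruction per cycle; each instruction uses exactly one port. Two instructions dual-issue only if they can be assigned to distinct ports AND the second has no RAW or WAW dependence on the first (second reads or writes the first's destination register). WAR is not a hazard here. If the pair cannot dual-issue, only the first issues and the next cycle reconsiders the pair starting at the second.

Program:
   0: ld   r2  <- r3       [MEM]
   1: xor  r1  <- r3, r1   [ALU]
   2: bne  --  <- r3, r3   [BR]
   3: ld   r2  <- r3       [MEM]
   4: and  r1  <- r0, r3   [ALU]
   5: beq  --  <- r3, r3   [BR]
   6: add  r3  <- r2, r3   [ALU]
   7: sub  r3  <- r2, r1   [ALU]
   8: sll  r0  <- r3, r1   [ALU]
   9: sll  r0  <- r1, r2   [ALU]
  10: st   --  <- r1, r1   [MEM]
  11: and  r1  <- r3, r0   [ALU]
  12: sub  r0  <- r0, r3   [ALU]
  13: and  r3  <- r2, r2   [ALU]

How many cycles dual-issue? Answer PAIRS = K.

c0: i0&i1 ld xor  dual
c1: i2 bne  no-port BR/MEM
c2: i3&i4 ld and  dual
c3: i5&i6 beq add  dual
c4: i7 sub  RAW r3
c5: i8 sll  WAW r0
c6: i9&i10 sll st  dual
c7: i11&i12 and sub  dual
c8: i13 and  tail

PAIRS = 5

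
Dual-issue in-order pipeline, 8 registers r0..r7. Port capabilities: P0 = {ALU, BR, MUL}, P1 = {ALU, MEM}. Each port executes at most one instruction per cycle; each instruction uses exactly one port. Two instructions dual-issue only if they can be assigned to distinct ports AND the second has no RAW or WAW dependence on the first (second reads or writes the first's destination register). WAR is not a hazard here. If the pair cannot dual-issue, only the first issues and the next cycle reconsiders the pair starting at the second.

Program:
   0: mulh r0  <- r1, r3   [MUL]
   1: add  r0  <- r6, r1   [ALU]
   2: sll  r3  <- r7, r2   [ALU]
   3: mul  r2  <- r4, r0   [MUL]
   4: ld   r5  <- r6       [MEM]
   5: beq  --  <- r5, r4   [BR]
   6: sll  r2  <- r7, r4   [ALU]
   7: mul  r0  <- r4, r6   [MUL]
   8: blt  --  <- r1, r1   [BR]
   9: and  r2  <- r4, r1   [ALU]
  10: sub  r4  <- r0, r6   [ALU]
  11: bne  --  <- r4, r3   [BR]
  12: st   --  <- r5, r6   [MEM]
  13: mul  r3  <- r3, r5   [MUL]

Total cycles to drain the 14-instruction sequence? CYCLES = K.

#0 head=0: mulh.MUL i0 WAW r0
#1 head=1: add.ALU;sll.ALU i1,i2 2-wide
#2 head=3: mul.MUL;ld.MEM i3,i4 2-wide
#3 head=5: beq.BR;sll.ALU i5,i6 2-wide
#4 head=7: mul.MUL i7 no-port MUL/BR
#5 head=8: blt.BR;and.ALU i8,i9 2-wide
#6 head=10: sub.ALU i10 RAW r4
#7 head=11: bne.BR;st.MEM i11,i12 2-wide
#8 head=13: mul.MUL i13 tail

CYCLES = 9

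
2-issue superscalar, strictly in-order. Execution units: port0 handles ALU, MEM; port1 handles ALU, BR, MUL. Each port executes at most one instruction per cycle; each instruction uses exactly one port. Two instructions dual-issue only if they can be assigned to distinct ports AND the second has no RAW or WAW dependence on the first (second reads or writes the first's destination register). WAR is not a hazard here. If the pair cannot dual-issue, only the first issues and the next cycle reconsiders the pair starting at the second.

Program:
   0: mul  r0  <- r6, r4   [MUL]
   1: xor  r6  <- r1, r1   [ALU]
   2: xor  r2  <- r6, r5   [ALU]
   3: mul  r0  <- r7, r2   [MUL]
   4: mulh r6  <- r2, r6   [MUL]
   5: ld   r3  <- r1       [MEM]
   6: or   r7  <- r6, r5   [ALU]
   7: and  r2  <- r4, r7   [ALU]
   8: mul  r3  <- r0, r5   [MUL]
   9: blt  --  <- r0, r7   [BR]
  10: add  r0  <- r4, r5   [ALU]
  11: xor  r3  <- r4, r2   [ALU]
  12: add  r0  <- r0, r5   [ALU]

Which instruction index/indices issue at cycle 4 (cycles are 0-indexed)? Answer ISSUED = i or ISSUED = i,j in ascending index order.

0. mul xor @i0&i1  | 2-wide
1. xor @i2  | RAW r2
2. mul @i3  | no-port MUL/MUL
3. mulh ld @i4&i5  | 2-wide
4. or @i6  | RAW r7
5. and mul @i7&i8  | 2-wide
6. blt add @i9&i10  | 2-wide
7. xor add @i11&i12  | 2-wide

ISSUED = 6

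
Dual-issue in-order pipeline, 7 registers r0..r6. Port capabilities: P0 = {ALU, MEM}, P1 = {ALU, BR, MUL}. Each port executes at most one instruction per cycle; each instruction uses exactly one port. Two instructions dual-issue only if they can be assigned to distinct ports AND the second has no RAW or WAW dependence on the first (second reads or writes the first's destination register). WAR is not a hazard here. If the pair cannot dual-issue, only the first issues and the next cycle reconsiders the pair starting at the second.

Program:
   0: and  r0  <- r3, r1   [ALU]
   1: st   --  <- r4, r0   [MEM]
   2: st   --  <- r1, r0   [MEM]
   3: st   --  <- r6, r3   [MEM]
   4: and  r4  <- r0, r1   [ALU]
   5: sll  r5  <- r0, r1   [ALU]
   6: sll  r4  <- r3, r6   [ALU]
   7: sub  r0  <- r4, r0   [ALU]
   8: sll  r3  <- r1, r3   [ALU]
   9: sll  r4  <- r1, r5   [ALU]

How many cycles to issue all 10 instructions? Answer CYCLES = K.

[0] i0  and  -- RAW r0
[1] i1  st  -- no-port MEM/MEM
[2] i2  st  -- no-port MEM/MEM
[3] i3,i4  st;and  -- pair
[4] i5,i6  sll;sll  -- pair
[5] i7,i8  sub;sll  -- pair
[6] i9  sll  -- tail

CYCLES = 7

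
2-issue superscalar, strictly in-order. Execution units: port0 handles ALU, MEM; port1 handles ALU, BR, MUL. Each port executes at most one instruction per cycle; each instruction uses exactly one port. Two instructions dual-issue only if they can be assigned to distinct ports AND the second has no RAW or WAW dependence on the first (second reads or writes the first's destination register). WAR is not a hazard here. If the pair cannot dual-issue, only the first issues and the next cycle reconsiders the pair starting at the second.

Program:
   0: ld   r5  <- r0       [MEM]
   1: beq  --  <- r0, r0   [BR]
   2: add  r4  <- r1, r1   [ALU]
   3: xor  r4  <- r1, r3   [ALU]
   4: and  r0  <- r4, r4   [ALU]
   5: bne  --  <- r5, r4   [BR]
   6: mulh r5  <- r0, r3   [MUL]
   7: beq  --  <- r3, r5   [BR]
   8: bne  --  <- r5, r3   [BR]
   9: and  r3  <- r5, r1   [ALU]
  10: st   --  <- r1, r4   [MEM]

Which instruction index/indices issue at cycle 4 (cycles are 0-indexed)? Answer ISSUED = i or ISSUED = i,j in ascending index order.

c0: i0&i1 ld.MEM;beq.BR  2-wide
c1: i2 add.ALU  WAW r4
c2: i3 xor.ALU  RAW r4
c3: i4&i5 and.ALU;bne.BR  2-wide
c4: i6 mulh.MUL  no-port MUL/BR
c5: i7 beq.BR  no-port BR/BR
c6: i8&i9 bne.BR;and.ALU  2-wide
c7: i10 st.MEM  tail

ISSUED = 6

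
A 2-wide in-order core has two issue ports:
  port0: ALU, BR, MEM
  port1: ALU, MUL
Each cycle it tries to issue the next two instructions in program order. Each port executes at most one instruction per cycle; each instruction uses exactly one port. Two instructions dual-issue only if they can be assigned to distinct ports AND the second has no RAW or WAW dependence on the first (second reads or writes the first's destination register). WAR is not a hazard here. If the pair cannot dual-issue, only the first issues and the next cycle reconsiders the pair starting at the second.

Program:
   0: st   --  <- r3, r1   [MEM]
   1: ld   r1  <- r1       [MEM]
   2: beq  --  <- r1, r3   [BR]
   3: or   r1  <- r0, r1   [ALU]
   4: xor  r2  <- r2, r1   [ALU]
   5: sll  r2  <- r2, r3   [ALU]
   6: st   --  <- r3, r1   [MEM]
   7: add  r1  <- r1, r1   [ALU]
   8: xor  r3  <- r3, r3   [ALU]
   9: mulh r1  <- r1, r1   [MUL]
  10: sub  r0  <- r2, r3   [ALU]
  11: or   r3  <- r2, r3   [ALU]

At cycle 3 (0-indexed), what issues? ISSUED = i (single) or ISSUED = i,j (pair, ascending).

t=0 i0:st ; no-port MEM/MEM
t=1 i1:ld ; no-port MEM/BR
t=2 i2,i3:beq/or ; 2-wide
t=3 i4:xor ; RAW+WAW r2
t=4 i5,i6:sll/st ; 2-wide
t=5 i7,i8:add/xor ; 2-wide
t=6 i9,i10:mulh/sub ; 2-wide
t=7 i11:or ; tail

ISSUED = 4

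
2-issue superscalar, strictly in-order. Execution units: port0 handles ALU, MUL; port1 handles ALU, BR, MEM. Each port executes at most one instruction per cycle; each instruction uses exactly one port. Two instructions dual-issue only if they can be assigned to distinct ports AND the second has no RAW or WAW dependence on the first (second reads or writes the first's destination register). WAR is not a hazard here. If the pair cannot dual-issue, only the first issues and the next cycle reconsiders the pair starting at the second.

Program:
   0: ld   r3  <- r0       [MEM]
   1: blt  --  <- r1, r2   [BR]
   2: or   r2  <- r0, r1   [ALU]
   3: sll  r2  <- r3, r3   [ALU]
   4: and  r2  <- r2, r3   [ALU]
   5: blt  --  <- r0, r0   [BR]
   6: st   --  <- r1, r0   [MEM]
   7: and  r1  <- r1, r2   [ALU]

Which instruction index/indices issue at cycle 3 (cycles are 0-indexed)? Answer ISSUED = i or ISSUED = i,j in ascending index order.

t=0 i0:ld ; no-port MEM/BR
t=1 i1+i2:blt/or ; dual
t=2 i3:sll ; RAW+WAW r2
t=3 i4+i5:and/blt ; dual
t=4 i6+i7:st/and ; dual

ISSUED = 4,5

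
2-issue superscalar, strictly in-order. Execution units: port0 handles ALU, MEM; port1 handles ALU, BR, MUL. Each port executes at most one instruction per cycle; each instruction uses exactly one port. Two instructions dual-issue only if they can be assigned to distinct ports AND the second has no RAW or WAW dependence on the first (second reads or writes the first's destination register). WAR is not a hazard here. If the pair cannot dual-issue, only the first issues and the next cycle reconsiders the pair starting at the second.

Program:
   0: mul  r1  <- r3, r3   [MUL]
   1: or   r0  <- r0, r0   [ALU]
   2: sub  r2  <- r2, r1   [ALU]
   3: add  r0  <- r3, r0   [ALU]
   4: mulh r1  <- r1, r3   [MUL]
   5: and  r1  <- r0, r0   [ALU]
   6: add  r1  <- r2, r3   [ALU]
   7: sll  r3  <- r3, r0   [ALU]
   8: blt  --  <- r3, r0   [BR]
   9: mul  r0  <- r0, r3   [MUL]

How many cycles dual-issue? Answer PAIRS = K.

PAIRS = 3

#0 head=0: mul/or i0+i1 dual
#1 head=2: sub/add i2+i3 dual
#2 head=4: mulh i4 WAW r1
#3 head=5: and i5 WAW r1
#4 head=6: add/sll i6+i7 dual
#5 head=8: blt i8 no-port BR/MUL
#6 head=9: mul i9 tail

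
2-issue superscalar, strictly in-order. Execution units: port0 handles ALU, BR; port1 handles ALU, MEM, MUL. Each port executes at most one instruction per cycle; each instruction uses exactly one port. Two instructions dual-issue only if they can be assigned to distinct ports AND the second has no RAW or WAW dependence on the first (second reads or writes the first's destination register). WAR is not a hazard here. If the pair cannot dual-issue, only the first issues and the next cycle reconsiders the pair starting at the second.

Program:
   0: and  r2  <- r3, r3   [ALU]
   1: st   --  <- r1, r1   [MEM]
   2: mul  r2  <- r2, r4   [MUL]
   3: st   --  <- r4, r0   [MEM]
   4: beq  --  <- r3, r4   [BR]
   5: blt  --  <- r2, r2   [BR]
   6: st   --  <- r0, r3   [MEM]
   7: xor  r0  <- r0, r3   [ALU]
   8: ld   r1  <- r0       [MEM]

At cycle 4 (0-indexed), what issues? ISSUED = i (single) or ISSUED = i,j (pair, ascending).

ISSUED = 7

0. and.ALU/st.MEM @i0,i1  | dual
1. mul.MUL @i2  | no-port MUL/MEM
2. st.MEM/beq.BR @i3,i4  | dual
3. blt.BR/st.MEM @i5,i6  | dual
4. xor.ALU @i7  | RAW r0
5. ld.MEM @i8  | tail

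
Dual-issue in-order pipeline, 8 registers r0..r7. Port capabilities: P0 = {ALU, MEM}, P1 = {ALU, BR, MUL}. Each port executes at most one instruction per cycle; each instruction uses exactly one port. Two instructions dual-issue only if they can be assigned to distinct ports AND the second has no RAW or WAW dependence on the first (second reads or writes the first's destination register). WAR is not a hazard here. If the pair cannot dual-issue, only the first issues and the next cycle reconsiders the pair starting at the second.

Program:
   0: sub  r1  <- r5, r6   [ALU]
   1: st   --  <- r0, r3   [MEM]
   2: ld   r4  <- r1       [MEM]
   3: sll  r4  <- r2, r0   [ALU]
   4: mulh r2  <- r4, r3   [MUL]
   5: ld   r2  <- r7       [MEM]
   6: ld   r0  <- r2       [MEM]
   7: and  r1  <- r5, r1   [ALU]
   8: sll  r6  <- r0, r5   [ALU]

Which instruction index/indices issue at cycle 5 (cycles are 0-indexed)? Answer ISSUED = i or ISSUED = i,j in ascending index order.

ISSUED = 6,7

t=0 i0,i1:sub.ALU;st.MEM ; dual
t=1 i2:ld.MEM ; WAW r4
t=2 i3:sll.ALU ; RAW r4
t=3 i4:mulh.MUL ; WAW r2
t=4 i5:ld.MEM ; no-port MEM/MEM
t=5 i6,i7:ld.MEM;and.ALU ; dual
t=6 i8:sll.ALU ; tail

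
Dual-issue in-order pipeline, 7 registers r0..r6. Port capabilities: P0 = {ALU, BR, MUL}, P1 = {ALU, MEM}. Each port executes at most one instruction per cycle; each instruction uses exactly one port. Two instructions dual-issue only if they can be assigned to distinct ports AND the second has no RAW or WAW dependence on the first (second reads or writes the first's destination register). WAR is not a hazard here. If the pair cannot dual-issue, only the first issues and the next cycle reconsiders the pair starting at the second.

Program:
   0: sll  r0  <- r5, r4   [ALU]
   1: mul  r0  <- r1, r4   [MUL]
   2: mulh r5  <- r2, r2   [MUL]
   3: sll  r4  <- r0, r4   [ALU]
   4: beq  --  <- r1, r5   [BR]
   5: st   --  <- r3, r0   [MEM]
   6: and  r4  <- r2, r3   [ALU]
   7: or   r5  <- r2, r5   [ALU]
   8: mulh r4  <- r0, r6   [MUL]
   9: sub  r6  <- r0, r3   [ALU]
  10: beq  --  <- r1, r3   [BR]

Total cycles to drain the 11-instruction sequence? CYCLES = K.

#0 head=0: sll i0 WAW r0
#1 head=1: mul i1 no-port MUL/MUL
#2 head=2: mulh;sll i2&i3 2-wide
#3 head=4: beq;st i4&i5 2-wide
#4 head=6: and;or i6&i7 2-wide
#5 head=8: mulh;sub i8&i9 2-wide
#6 head=10: beq i10 tail

CYCLES = 7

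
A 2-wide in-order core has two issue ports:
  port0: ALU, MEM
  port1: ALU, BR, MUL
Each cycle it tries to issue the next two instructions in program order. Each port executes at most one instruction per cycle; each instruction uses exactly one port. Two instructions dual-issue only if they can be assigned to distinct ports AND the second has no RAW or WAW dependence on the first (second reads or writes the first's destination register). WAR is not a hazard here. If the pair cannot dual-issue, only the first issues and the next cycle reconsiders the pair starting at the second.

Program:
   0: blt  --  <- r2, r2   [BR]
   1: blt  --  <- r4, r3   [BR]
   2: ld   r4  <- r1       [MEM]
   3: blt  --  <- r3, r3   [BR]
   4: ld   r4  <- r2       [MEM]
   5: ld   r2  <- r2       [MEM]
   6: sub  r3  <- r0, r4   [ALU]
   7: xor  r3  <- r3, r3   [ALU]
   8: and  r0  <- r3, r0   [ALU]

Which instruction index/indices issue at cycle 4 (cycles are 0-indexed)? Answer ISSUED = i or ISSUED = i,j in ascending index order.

c0: i0 blt.BR  no-port BR/BR
c1: i1&i2 blt.BR/ld.MEM  dual
c2: i3&i4 blt.BR/ld.MEM  dual
c3: i5&i6 ld.MEM/sub.ALU  dual
c4: i7 xor.ALU  RAW r3
c5: i8 and.ALU  tail

ISSUED = 7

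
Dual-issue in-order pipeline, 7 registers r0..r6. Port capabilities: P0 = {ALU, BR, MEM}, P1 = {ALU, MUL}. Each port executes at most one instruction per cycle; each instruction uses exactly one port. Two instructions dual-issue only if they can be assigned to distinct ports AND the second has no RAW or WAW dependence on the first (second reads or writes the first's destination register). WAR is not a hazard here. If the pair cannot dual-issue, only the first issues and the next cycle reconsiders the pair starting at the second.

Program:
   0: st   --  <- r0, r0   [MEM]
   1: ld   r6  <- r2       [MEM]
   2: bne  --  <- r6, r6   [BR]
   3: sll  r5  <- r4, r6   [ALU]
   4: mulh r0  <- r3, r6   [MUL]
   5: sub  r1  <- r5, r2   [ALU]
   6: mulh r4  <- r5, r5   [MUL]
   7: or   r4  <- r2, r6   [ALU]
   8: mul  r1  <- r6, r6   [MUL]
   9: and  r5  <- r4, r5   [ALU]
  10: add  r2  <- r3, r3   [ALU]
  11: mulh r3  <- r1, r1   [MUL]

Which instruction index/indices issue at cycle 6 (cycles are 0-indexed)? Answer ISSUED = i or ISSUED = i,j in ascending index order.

ISSUED = 9,10

t=0 i0:st.MEM ; no-port MEM/MEM
t=1 i1:ld.MEM ; no-port MEM/BR
t=2 i2/i3:bne.BR;sll.ALU ; pair
t=3 i4/i5:mulh.MUL;sub.ALU ; pair
t=4 i6:mulh.MUL ; WAW r4
t=5 i7/i8:or.ALU;mul.MUL ; pair
t=6 i9/i10:and.ALU;add.ALU ; pair
t=7 i11:mulh.MUL ; tail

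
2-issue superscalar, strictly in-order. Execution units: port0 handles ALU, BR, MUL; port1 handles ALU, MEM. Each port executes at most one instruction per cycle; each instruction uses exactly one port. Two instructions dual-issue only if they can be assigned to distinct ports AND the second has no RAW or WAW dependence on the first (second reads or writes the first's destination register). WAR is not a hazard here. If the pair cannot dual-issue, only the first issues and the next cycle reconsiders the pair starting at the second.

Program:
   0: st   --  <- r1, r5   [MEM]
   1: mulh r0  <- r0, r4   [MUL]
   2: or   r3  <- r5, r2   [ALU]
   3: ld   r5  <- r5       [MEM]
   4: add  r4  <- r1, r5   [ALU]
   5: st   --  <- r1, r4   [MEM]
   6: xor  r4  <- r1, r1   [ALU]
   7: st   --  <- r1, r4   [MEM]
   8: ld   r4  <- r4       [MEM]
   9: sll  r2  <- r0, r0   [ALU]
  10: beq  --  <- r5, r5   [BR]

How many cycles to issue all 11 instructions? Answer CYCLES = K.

c0: i0&i1 st/mulh  pair
c1: i2&i3 or/ld  pair
c2: i4 add  RAW r4
c3: i5&i6 st/xor  pair
c4: i7 st  no-port MEM/MEM
c5: i8&i9 ld/sll  pair
c6: i10 beq  tail

CYCLES = 7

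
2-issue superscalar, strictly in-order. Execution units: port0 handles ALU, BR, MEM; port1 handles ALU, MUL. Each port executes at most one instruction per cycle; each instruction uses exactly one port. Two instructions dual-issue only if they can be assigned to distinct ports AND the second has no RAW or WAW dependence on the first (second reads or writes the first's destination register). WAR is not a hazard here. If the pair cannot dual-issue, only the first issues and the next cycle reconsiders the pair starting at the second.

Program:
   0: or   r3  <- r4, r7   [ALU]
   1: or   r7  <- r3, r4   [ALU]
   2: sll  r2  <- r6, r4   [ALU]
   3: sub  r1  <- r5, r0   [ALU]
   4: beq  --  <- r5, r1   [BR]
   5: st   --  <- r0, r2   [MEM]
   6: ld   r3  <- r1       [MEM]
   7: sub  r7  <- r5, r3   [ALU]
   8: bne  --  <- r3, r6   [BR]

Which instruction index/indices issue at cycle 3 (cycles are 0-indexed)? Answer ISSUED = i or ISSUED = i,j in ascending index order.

#0 head=0: or i0 RAW r3
#1 head=1: or+sll i1/i2 dual
#2 head=3: sub i3 RAW r1
#3 head=4: beq i4 no-port BR/MEM
#4 head=5: st i5 no-port MEM/MEM
#5 head=6: ld i6 RAW r3
#6 head=7: sub+bne i7/i8 dual

ISSUED = 4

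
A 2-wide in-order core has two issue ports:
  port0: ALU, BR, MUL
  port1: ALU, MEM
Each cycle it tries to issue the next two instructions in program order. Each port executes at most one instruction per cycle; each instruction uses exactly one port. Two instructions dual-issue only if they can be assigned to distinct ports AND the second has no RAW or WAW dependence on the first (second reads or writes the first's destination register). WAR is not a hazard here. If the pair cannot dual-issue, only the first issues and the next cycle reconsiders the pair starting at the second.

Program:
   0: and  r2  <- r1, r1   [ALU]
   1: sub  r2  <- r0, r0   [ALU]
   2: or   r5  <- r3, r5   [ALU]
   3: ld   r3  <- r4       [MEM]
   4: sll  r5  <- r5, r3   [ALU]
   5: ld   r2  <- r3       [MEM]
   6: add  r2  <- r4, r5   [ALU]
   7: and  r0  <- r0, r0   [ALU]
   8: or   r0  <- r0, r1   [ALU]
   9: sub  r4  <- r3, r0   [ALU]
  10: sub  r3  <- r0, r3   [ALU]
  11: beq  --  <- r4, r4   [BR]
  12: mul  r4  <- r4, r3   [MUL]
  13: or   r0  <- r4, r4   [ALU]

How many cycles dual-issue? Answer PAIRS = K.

  cy0 -> i0 (and) WAW r2
  cy1 -> i1,i2 (sub/or) 2-wide
  cy2 -> i3 (ld) RAW r3
  cy3 -> i4,i5 (sll/ld) 2-wide
  cy4 -> i6,i7 (add/and) 2-wide
  cy5 -> i8 (or) RAW r0
  cy6 -> i9,i10 (sub/sub) 2-wide
  cy7 -> i11 (beq) no-port BR/MUL
  cy8 -> i12 (mul) RAW r4
  cy9 -> i13 (or) tail

PAIRS = 4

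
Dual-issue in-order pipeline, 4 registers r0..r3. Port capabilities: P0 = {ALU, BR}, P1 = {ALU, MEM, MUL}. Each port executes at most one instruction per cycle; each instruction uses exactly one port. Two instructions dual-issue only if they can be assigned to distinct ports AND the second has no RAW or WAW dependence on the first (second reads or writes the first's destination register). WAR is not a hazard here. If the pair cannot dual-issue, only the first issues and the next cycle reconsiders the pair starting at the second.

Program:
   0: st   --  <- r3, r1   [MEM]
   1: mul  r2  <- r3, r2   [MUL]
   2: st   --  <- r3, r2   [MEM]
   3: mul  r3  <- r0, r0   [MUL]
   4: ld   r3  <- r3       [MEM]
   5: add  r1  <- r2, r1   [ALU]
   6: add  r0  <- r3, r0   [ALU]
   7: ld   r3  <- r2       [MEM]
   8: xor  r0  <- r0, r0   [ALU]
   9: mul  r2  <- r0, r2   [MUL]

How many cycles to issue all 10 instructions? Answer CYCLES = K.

c0: i0 st  no-port MEM/MUL
c1: i1 mul  no-port MUL/MEM
c2: i2 st  no-port MEM/MUL
c3: i3 mul  no-port MUL/MEM
c4: i4+i5 ld+add  2-wide
c5: i6+i7 add+ld  2-wide
c6: i8 xor  RAW r0
c7: i9 mul  tail

CYCLES = 8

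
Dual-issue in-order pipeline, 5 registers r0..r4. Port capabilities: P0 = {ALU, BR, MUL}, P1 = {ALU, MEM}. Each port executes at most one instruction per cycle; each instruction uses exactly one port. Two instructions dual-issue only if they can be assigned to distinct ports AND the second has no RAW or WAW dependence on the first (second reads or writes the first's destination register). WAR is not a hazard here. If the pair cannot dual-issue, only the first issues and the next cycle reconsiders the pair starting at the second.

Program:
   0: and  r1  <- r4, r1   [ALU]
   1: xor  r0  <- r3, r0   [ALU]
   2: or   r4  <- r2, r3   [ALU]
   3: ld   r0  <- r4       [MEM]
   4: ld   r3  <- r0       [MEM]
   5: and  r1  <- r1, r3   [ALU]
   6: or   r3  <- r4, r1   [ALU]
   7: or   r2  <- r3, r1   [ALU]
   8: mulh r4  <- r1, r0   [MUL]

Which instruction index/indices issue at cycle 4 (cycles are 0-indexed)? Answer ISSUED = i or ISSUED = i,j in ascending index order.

c0: i0,i1 and.ALU/xor.ALU  pair
c1: i2 or.ALU  RAW r4
c2: i3 ld.MEM  no-port MEM/MEM
c3: i4 ld.MEM  RAW r3
c4: i5 and.ALU  RAW r1
c5: i6 or.ALU  RAW r3
c6: i7,i8 or.ALU/mulh.MUL  pair

ISSUED = 5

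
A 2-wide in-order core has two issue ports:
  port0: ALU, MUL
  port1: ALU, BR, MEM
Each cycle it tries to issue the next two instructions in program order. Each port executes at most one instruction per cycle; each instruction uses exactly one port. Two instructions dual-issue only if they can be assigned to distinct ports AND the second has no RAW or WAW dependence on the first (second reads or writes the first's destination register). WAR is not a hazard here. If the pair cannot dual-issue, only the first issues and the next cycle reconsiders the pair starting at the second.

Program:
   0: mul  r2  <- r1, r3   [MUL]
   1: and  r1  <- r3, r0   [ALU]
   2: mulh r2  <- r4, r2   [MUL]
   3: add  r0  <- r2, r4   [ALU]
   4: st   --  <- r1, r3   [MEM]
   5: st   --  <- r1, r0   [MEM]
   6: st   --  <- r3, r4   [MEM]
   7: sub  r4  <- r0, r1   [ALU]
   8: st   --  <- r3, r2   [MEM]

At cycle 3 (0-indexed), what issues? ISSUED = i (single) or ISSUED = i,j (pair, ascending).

ISSUED = 5

t=0 i0+i1:mul+and ; dual
t=1 i2:mulh ; RAW r2
t=2 i3+i4:add+st ; dual
t=3 i5:st ; no-port MEM/MEM
t=4 i6+i7:st+sub ; dual
t=5 i8:st ; tail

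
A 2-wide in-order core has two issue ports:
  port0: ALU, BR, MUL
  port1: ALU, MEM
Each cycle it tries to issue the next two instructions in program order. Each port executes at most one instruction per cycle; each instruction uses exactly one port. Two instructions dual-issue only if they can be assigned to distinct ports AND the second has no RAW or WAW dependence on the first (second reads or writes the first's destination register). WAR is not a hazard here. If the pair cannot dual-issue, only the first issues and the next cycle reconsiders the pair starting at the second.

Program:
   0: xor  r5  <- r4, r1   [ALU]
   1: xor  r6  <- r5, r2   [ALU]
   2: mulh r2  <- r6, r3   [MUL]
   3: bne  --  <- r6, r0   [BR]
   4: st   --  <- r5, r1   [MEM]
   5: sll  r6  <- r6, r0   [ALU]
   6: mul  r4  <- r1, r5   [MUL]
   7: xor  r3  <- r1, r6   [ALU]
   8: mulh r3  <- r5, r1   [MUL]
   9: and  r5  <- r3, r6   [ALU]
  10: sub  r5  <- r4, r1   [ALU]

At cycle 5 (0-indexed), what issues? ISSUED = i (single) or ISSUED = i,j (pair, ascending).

  cy0 -> i0 (xor) RAW r5
  cy1 -> i1 (xor) RAW r6
  cy2 -> i2 (mulh) no-port MUL/BR
  cy3 -> i3+i4 (bne/st) dual
  cy4 -> i5+i6 (sll/mul) dual
  cy5 -> i7 (xor) WAW r3
  cy6 -> i8 (mulh) RAW r3
  cy7 -> i9 (and) WAW r5
  cy8 -> i10 (sub) tail

ISSUED = 7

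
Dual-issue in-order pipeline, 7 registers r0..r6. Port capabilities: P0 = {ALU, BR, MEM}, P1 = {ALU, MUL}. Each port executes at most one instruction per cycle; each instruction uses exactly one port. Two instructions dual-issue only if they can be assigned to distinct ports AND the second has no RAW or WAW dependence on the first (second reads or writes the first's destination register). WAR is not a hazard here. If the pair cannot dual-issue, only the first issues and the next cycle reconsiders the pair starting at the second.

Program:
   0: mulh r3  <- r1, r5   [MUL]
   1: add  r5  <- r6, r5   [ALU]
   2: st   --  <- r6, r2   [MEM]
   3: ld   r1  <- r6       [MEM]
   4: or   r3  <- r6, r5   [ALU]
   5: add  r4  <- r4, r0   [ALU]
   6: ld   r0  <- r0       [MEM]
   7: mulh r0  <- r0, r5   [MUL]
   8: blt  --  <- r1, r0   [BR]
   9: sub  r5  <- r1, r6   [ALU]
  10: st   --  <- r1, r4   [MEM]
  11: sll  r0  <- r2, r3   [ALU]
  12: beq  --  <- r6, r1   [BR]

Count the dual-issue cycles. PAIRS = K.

PAIRS = 5

[0] i0/i1  mulh add  -- 2-wide
[1] i2  st  -- no-port MEM/MEM
[2] i3/i4  ld or  -- 2-wide
[3] i5/i6  add ld  -- 2-wide
[4] i7  mulh  -- RAW r0
[5] i8/i9  blt sub  -- 2-wide
[6] i10/i11  st sll  -- 2-wide
[7] i12  beq  -- tail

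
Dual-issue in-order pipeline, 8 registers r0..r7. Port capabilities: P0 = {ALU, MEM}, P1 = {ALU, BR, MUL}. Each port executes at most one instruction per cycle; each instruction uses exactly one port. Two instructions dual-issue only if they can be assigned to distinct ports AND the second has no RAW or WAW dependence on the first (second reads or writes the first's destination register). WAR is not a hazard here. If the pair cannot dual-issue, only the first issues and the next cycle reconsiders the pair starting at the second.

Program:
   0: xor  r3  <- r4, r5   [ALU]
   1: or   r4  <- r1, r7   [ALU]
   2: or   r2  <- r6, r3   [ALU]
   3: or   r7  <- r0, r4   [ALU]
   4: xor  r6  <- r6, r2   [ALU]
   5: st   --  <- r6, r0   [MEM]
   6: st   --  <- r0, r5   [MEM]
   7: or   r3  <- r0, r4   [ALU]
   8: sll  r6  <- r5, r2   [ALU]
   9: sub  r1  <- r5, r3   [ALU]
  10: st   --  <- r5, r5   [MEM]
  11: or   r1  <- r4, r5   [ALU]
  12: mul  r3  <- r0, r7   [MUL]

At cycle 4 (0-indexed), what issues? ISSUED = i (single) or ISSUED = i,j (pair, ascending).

ISSUED = 6,7

c0: i0&i1 xor/or  dual
c1: i2&i3 or/or  dual
c2: i4 xor  RAW r6
c3: i5 st  no-port MEM/MEM
c4: i6&i7 st/or  dual
c5: i8&i9 sll/sub  dual
c6: i10&i11 st/or  dual
c7: i12 mul  tail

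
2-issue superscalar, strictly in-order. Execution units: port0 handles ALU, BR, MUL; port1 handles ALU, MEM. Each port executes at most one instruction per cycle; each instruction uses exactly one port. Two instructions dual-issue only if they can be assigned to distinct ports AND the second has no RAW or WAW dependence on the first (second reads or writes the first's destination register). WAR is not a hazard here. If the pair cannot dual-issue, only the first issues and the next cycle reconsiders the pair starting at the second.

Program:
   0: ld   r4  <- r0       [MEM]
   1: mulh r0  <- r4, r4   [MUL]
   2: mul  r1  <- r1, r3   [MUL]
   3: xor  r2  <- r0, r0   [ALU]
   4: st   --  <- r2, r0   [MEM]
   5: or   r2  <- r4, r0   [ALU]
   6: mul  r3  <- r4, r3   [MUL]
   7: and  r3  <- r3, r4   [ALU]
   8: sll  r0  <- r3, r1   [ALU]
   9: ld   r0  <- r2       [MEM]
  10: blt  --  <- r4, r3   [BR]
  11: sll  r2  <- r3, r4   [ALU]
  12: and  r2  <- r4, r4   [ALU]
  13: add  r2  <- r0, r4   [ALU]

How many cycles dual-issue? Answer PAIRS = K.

PAIRS = 3

t=0 i0:ld ; RAW r4
t=1 i1:mulh ; no-port MUL/MUL
t=2 i2&i3:mul xor ; dual
t=3 i4&i5:st or ; dual
t=4 i6:mul ; RAW+WAW r3
t=5 i7:and ; RAW r3
t=6 i8:sll ; WAW r0
t=7 i9&i10:ld blt ; dual
t=8 i11:sll ; WAW r2
t=9 i12:and ; WAW r2
t=10 i13:add ; tail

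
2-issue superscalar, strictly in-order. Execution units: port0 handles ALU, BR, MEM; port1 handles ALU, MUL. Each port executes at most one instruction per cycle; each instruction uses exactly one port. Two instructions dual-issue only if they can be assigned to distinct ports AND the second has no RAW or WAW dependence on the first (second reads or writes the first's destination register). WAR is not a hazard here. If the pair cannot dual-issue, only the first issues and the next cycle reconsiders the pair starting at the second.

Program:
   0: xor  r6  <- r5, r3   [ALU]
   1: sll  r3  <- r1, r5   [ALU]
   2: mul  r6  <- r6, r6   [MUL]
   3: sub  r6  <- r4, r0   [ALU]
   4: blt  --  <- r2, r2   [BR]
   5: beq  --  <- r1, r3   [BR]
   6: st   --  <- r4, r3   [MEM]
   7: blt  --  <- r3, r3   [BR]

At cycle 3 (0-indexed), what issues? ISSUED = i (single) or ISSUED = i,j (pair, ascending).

ISSUED = 5

t=0 i0+i1:xor.ALU;sll.ALU ; pair
t=1 i2:mul.MUL ; WAW r6
t=2 i3+i4:sub.ALU;blt.BR ; pair
t=3 i5:beq.BR ; no-port BR/MEM
t=4 i6:st.MEM ; no-port MEM/BR
t=5 i7:blt.BR ; tail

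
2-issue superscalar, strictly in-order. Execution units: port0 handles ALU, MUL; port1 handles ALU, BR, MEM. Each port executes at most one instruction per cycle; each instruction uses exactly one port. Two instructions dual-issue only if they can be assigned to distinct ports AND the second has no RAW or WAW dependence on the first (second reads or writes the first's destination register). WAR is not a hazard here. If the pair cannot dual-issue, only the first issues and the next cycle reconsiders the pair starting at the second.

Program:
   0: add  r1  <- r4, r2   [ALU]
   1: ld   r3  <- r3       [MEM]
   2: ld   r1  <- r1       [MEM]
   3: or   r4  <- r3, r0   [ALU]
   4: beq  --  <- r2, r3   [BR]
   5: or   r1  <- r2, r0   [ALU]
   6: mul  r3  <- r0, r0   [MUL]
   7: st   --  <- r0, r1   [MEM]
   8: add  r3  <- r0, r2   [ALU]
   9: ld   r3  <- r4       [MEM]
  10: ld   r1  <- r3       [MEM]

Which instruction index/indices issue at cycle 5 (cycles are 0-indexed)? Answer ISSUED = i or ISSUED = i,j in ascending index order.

ISSUED = 9

c0: i0/i1 add.ALU;ld.MEM  dual
c1: i2/i3 ld.MEM;or.ALU  dual
c2: i4/i5 beq.BR;or.ALU  dual
c3: i6/i7 mul.MUL;st.MEM  dual
c4: i8 add.ALU  WAW r3
c5: i9 ld.MEM  no-port MEM/MEM
c6: i10 ld.MEM  tail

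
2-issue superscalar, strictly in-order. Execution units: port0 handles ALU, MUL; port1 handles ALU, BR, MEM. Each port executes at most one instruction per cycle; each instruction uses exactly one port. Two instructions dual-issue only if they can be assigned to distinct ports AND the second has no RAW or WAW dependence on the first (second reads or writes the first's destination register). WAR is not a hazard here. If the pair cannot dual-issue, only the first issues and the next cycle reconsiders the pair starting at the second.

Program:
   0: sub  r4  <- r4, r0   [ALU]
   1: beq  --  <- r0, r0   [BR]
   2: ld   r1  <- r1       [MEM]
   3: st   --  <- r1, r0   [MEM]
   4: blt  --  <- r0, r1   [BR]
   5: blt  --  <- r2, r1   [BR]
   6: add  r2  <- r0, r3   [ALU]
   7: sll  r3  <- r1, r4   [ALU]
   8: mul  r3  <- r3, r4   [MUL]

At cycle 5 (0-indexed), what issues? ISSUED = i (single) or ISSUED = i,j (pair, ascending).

  cy0 -> i0&i1 (sub.ALU+beq.BR) dual
  cy1 -> i2 (ld.MEM) no-port MEM/MEM
  cy2 -> i3 (st.MEM) no-port MEM/BR
  cy3 -> i4 (blt.BR) no-port BR/BR
  cy4 -> i5&i6 (blt.BR+add.ALU) dual
  cy5 -> i7 (sll.ALU) RAW+WAW r3
  cy6 -> i8 (mul.MUL) tail

ISSUED = 7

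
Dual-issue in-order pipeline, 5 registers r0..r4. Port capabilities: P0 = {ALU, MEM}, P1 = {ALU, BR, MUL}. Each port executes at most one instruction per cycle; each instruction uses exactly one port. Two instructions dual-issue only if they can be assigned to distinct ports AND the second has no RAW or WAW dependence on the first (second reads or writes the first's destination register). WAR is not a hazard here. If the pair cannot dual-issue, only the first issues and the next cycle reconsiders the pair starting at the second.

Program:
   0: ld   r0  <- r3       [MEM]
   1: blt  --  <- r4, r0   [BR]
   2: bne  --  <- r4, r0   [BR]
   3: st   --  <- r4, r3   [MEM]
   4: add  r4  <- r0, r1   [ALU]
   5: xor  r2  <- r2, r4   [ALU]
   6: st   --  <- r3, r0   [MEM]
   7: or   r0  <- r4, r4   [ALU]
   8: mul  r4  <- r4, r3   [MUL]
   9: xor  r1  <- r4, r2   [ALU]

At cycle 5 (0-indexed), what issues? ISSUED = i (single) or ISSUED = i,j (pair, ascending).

t=0 i0:ld ; RAW r0
t=1 i1:blt ; no-port BR/BR
t=2 i2,i3:bne+st ; pair
t=3 i4:add ; RAW r4
t=4 i5,i6:xor+st ; pair
t=5 i7,i8:or+mul ; pair
t=6 i9:xor ; tail

ISSUED = 7,8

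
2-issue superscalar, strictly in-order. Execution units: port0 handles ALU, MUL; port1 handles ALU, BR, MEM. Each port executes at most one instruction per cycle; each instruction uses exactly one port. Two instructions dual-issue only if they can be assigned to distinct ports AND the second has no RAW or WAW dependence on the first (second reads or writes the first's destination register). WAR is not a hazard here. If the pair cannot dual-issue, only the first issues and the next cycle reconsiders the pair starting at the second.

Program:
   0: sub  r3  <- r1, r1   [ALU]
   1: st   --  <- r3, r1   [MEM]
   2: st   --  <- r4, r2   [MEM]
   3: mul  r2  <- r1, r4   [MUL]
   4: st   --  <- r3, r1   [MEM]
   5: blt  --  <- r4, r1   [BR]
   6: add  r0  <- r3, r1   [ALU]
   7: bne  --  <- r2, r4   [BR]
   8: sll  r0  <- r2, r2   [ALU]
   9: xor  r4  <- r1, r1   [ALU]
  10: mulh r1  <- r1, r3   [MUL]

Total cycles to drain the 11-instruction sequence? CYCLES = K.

CYCLES = 7

0. sub.ALU @i0  | RAW r3
1. st.MEM @i1  | no-port MEM/MEM
2. st.MEM/mul.MUL @i2,i3  | 2-wide
3. st.MEM @i4  | no-port MEM/BR
4. blt.BR/add.ALU @i5,i6  | 2-wide
5. bne.BR/sll.ALU @i7,i8  | 2-wide
6. xor.ALU/mulh.MUL @i9,i10  | 2-wide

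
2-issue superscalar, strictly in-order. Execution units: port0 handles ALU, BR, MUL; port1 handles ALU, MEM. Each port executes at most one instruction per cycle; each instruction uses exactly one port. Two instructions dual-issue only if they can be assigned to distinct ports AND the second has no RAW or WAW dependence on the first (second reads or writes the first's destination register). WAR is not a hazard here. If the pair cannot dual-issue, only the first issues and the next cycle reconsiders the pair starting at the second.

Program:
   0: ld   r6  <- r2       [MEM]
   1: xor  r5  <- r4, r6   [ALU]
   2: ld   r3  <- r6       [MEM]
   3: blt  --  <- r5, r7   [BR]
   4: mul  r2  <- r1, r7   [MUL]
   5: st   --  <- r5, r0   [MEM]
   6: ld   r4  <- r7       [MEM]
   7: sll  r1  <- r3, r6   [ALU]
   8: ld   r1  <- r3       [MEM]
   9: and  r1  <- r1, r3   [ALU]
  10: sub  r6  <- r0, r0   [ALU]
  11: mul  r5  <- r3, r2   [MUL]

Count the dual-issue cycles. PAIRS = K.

PAIRS = 4

c0: i0 ld  RAW r6
c1: i1/i2 xor+ld  pair
c2: i3 blt  no-port BR/MUL
c3: i4/i5 mul+st  pair
c4: i6/i7 ld+sll  pair
c5: i8 ld  RAW+WAW r1
c6: i9/i10 and+sub  pair
c7: i11 mul  tail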